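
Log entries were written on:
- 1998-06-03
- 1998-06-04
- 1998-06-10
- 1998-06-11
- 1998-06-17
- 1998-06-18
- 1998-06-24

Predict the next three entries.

The gap pattern 1, 6, 1, 6, 1, 6 repeats every 2 events.
These are the Wednesdays and Thursdays of each week.
The following Thursday is 1998-06-25.
Next Wednesday: 1998-07-01.
The following Thursday is 1998-07-02.

1998-06-25, 1998-07-01, 1998-07-02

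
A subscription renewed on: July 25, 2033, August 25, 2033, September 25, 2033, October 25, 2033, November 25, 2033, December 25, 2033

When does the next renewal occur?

January 25, 2034

The day-of-month is always 25 (31, 31, 30, 31, 30 days between events).
So this recurs on the 25th of each month.
January 2034: January 25, 2034.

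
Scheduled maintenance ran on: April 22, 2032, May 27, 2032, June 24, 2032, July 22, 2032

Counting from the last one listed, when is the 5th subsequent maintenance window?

Gaps: 35, 28, 28 days — a mix of 28 and 35. Every date is a Thursday.
Each is the 4th Thursday of its month.
4th Thursday of August 2032: August 26, 2032.
September 2032 — 4th Thursday is September 23, 2032.
4th Thursday of October 2032: October 28, 2032.
4th Thursday of November 2032: November 25, 2032.
4th Thursday of December 2032: December 23, 2032.

December 23, 2032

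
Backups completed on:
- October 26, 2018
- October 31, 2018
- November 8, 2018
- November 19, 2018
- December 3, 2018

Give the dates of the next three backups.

December 20, 2018; January 9, 2019; February 1, 2019

The spacing grows by 3 each time: 5, 8, 11, 14 days.
Next gap: 17 days. December 3, 2018 + 17 days = December 20, 2018.
Next gap: 20 days. December 20, 2018 + 20 days = January 9, 2019.
Next gap: 23 days. January 9, 2019 + 23 days = February 1, 2019.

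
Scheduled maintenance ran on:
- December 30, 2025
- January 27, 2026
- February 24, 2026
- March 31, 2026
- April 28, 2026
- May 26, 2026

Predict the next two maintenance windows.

All Tuesdays; the gaps (28, 28, 35, 28, 28) vary with month length.
This is the last Tuesday of each month.
June 2026 ends with Tuesday June 30, 2026.
July 2026 ends with Tuesday July 28, 2026.

June 30, 2026; July 28, 2026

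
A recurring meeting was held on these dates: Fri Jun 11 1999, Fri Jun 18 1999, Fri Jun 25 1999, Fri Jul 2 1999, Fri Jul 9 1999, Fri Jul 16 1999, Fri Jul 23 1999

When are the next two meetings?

The spacing is 7, 7, 7, 7, 7, 7 days — always 7 days.
Fri Jul 23 1999 + 7 days = Fri Jul 30 1999.
Fri Jul 30 1999 + 7 days = Fri Aug 6 1999.

Fri Jul 30 1999, Fri Aug 6 1999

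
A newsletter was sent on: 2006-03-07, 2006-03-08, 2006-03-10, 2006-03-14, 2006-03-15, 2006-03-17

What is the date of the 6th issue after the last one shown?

Every event lands on a Tuesday or Wednesday or Friday (gaps cycle 1, 2, 4, 1, 2).
So the schedule is: every Tuesday, Wednesday and Friday.
Next Tuesday: 2006-03-21.
The following Wednesday is 2006-03-22.
The following Friday is 2006-03-24.
Next Tuesday: 2006-03-28.
The following Wednesday is 2006-03-29.
The following Friday is 2006-03-31.

2006-03-31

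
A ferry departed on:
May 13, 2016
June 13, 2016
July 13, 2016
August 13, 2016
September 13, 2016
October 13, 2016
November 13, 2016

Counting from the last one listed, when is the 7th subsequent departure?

Gaps: 31, 30, 31, 31, 30, 31 days — not constant. Every event is on the 13th of the month.
Pattern: the 13th of each month.
Next: December 2016 → December 13, 2016.
January 2017: January 13, 2017.
Next: February 2017 → February 13, 2017.
March 2017: March 13, 2017.
Next: April 2017 → April 13, 2017.
Next: May 2017 → May 13, 2017.
Next: June 2017 → June 13, 2017.

June 13, 2017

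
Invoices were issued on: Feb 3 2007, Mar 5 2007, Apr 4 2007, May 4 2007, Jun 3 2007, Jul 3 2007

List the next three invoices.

Aug 2 2007, Sep 1 2007, Oct 1 2007

The spacing is 30, 30, 30, 30, 30 days — always 30 days.
Jul 3 2007 + 30 days = Aug 2 2007.
Aug 2 2007 + 30 days = Sep 1 2007.
Sep 1 2007 + 30 days = Oct 1 2007.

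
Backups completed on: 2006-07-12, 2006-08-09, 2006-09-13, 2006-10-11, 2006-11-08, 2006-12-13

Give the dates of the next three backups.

All dates are Wednesdays, 28, 35, 28, 28, 35 days apart.
Specifically, the 2nd Wednesday of each month.
2nd Wednesday of January 2007: 2007-01-10.
February 2007 — 2nd Wednesday is 2007-02-14.
March 2007 — 2nd Wednesday is 2007-03-14.

2007-01-10, 2007-02-14, 2007-03-14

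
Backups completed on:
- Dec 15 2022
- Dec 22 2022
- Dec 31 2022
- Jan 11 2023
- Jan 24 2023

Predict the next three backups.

Feb 8 2023, Feb 25 2023, Mar 16 2023

Gaps: 7, 9, 11, 13 days — each gap is 2 larger than the previous one.
Next gap: 15 days. Jan 24 2023 + 15 days = Feb 8 2023.
Next gap: 17 days. Feb 8 2023 + 17 days = Feb 25 2023.
Next gap: 19 days. Feb 25 2023 + 19 days = Mar 16 2023.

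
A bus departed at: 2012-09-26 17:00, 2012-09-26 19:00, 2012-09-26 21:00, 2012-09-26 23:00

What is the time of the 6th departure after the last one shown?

2012-09-27 11:00

Spacing: 2, 2, 2 h — constant 2 h.
2012-09-26 23:00 + 2 h = 2012-09-27 01:00.
2012-09-27 01:00 + 2 h = 2012-09-27 03:00.
2012-09-27 03:00 + 2 h = 2012-09-27 05:00.
2012-09-27 05:00 + 2 h = 2012-09-27 07:00.
2012-09-27 07:00 + 2 h = 2012-09-27 09:00.
2012-09-27 09:00 + 2 h = 2012-09-27 11:00.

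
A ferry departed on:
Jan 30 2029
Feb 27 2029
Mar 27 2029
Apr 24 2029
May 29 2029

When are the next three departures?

Jun 26 2029, Jul 31 2029, Aug 28 2029

All Tuesdays; the gaps (28, 28, 28, 35) vary with month length.
This is the last Tuesday of each month.
Last Tuesday of June 2029: Jun 26 2029.
July 2029 ends with Tuesday Jul 31 2029.
Last Tuesday of August 2029: Aug 28 2029.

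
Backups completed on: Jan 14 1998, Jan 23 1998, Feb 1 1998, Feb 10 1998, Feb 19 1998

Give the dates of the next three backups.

Feb 28 1998, Mar 9 1998, Mar 18 1998

The spacing is 9, 9, 9, 9 days — always 9 days.
Feb 19 1998 + 9 days = Feb 28 1998.
Feb 28 1998 + 9 days = Mar 9 1998.
Mar 9 1998 + 9 days = Mar 18 1998.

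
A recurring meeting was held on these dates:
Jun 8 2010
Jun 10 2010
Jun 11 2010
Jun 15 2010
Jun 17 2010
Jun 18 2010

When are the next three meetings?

Jun 22 2010, Jun 24 2010, Jun 25 2010

Every event lands on a Tuesday or Thursday or Friday (gaps cycle 2, 1, 4, 2, 1).
So the schedule is: every Tuesday, Thursday and Friday.
Next Tuesday: Jun 22 2010.
Next Thursday: Jun 24 2010.
Next Friday: Jun 25 2010.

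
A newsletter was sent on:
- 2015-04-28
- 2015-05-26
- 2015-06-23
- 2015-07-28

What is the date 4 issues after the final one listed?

2015-11-24

All dates are Tuesdays, 28, 28, 35 days apart.
Specifically, the 4th Tuesday of each month.
4th Tuesday of August 2015: 2015-08-25.
4th Tuesday of September 2015: 2015-09-22.
October 2015 — 4th Tuesday is 2015-10-27.
4th Tuesday of November 2015: 2015-11-24.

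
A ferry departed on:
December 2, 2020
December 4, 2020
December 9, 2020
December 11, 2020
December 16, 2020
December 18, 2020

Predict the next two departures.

Every event lands on a Wednesday or Friday (gaps cycle 2, 5, 2, 5, 2).
So the schedule is: every Wednesday and Friday.
The following Wednesday is December 23, 2020.
The following Friday is December 25, 2020.

December 23, 2020; December 25, 2020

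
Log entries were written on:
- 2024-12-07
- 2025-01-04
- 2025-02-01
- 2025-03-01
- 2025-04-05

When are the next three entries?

Gaps: 28, 28, 28, 35 days — a mix of 28 and 35. Every date is a Saturday.
Each is the 1st Saturday of its month.
1st Saturday of May 2025: 2025-05-03.
1st Saturday of June 2025: 2025-06-07.
1st Saturday of July 2025: 2025-07-05.

2025-05-03, 2025-06-07, 2025-07-05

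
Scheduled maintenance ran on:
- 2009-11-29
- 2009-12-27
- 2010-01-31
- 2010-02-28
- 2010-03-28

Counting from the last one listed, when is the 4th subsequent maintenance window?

2010-07-25

Every date is a Sunday; gaps 28, 35, 28, 28 days.
Each is the last Sunday of its month (at least one falls on the 29th or later, ruling out '4th Sunday').
Last Sunday of April 2010: 2010-04-25.
Last Sunday of May 2010: 2010-05-30.
Last Sunday of June 2010: 2010-06-27.
Last Sunday of July 2010: 2010-07-25.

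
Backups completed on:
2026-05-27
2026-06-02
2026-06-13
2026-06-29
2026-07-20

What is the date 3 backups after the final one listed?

2026-10-21

Intervals are 6, 11, 16, 21 days — an arithmetic progression with common difference 5.
Next gap: 26 days. 2026-07-20 + 26 days = 2026-08-15.
Next gap: 31 days. 2026-08-15 + 31 days = 2026-09-15.
Next gap: 36 days. 2026-09-15 + 36 days = 2026-10-21.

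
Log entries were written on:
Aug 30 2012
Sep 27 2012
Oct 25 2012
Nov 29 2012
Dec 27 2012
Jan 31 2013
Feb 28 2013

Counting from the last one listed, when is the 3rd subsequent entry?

All Thursdays; the gaps (28, 28, 35, 28, 35, 28) vary with month length.
This is the last Thursday of each month.
March 2013 ends with Thursday Mar 28 2013.
Last Thursday of April 2013: Apr 25 2013.
Last Thursday of May 2013: May 30 2013.

May 30 2013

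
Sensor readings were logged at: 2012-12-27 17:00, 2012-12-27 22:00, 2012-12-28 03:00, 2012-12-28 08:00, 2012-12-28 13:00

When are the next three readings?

2012-12-28 18:00, 2012-12-28 23:00, 2012-12-29 04:00

Gaps: 5, 5, 5, 5 hours — each event is 5 hours after the previous one.
2012-12-28 13:00 + 5 h = 2012-12-28 18:00.
2012-12-28 18:00 + 5 h = 2012-12-28 23:00.
2012-12-28 23:00 + 5 h = 2012-12-29 04:00.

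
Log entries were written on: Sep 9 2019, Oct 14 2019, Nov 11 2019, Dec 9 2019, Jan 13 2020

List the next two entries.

Feb 10 2020, Mar 9 2020

All dates are Mondays, 35, 28, 28, 35 days apart.
Specifically, the 2nd Monday of each month.
2nd Monday of February 2020: Feb 10 2020.
2nd Monday of March 2020: Mar 9 2020.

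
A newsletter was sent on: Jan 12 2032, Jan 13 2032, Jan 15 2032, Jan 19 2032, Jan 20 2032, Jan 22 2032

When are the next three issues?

Jan 26 2032, Jan 27 2032, Jan 29 2032

Every event lands on a Monday or Tuesday or Thursday (gaps cycle 1, 2, 4, 1, 2).
So the schedule is: every Monday, Tuesday and Thursday.
Next Monday: Jan 26 2032.
The following Tuesday is Jan 27 2032.
Next Thursday: Jan 29 2032.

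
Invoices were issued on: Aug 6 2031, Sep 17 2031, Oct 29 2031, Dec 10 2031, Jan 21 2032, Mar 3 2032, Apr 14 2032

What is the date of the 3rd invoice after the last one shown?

The spacing is 42, 42, 42, 42, 42, 42 days — always 42 days.
Apr 14 2032 + 42 days = May 26 2032.
May 26 2032 + 42 days = Jul 7 2032.
Jul 7 2032 + 42 days = Aug 18 2032.

Aug 18 2032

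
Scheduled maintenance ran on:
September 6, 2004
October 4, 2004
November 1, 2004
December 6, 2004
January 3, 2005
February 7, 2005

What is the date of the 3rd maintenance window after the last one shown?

May 2, 2005

These are Mondays at 28- or 35-day spacing (28, 28, 35, 28, 35).
The pattern: 1st Monday of the month.
March 2005 — 1st Monday is March 7, 2005.
April 2005 — 1st Monday is April 4, 2005.
May 2005 — 1st Monday is May 2, 2005.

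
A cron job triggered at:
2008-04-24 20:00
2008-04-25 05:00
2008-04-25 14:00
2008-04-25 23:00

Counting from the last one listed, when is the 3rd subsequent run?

Spacing: 9, 9, 9 h — constant 9 h.
2008-04-25 23:00 + 9 h = 2008-04-26 08:00.
2008-04-26 08:00 + 9 h = 2008-04-26 17:00.
2008-04-26 17:00 + 9 h = 2008-04-27 02:00.

2008-04-27 02:00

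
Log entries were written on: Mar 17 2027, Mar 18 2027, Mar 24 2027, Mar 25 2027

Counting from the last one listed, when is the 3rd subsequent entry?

Every event lands on a Wednesday or Thursday (gaps cycle 1, 6, 1).
So the schedule is: every Wednesday and Thursday.
The following Wednesday is Mar 31 2027.
The following Thursday is Apr 1 2027.
Next Wednesday: Apr 7 2027.

Apr 7 2027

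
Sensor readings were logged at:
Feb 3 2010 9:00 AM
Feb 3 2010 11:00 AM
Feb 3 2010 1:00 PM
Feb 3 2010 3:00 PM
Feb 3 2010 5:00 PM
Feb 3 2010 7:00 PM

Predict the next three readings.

The interval is a steady 2 hours (2, 2, 2, 2, 2).
Feb 3 2010 7:00 PM + 2 h = Feb 3 2010 9:00 PM.
Feb 3 2010 9:00 PM + 2 h = Feb 3 2010 11:00 PM.
Feb 3 2010 11:00 PM + 2 h = Feb 4 2010 1:00 AM.

Feb 3 2010 9:00 PM, Feb 3 2010 11:00 PM, Feb 4 2010 1:00 AM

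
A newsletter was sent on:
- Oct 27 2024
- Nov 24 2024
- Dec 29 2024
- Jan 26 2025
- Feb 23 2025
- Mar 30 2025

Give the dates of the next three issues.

Every date is a Sunday; gaps 28, 35, 28, 28, 35 days.
Each is the last Sunday of its month (at least one falls on the 29th or later, ruling out '4th Sunday').
April 2025 ends with Sunday Apr 27 2025.
Last Sunday of May 2025: May 25 2025.
Last Sunday of June 2025: Jun 29 2025.

Apr 27 2025, May 25 2025, Jun 29 2025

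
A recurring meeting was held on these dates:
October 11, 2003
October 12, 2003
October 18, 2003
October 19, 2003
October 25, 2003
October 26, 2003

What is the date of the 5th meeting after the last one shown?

Every event lands on a Saturday or Sunday (gaps cycle 1, 6, 1, 6, 1).
So the schedule is: every Saturday and Sunday.
The following Saturday is November 1, 2003.
Next Sunday: November 2, 2003.
The following Saturday is November 8, 2003.
Next Sunday: November 9, 2003.
Next Saturday: November 15, 2003.

November 15, 2003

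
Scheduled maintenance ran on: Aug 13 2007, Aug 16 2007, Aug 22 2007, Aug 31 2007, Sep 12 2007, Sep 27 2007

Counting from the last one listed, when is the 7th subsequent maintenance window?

The spacing grows by 3 each time: 3, 6, 9, 12, 15 days.
Next gap: 18 days. Sep 27 2007 + 18 days = Oct 15 2007.
Next gap: 21 days. Oct 15 2007 + 21 days = Nov 5 2007.
Next gap: 24 days. Nov 5 2007 + 24 days = Nov 29 2007.
Next gap: 27 days. Nov 29 2007 + 27 days = Dec 26 2007.
Next gap: 30 days. Dec 26 2007 + 30 days = Jan 25 2008.
Next gap: 33 days. Jan 25 2008 + 33 days = Feb 27 2008.
Next gap: 36 days. Feb 27 2008 + 36 days = Apr 3 2008.

Apr 3 2008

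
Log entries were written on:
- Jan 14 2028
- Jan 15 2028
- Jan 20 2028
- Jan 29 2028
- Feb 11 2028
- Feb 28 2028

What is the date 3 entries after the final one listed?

The spacing grows by 4 each time: 1, 5, 9, 13, 17 days.
Next gap: 21 days. Feb 28 2028 + 21 days = Mar 20 2028.
Next gap: 25 days. Mar 20 2028 + 25 days = Apr 14 2028.
Next gap: 29 days. Apr 14 2028 + 29 days = May 13 2028.

May 13 2028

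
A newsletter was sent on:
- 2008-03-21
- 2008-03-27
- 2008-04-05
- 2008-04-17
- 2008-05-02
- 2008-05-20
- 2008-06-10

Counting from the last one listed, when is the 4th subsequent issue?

Gaps: 6, 9, 12, 15, 18, 21 days — each gap is 3 larger than the previous one.
Next gap: 24 days. 2008-06-10 + 24 days = 2008-07-04.
Next gap: 27 days. 2008-07-04 + 27 days = 2008-07-31.
Next gap: 30 days. 2008-07-31 + 30 days = 2008-08-30.
Next gap: 33 days. 2008-08-30 + 33 days = 2008-10-02.

2008-10-02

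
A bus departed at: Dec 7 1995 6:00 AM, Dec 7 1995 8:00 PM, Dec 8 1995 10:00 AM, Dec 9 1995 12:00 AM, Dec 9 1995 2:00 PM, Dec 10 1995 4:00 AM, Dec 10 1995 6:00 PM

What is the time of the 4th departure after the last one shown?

Spacing: 14, 14, 14, 14, 14, 14 h — constant 14 h.
Dec 10 1995 6:00 PM + 14 h = Dec 11 1995 8:00 AM.
Dec 11 1995 8:00 AM + 14 h = Dec 11 1995 10:00 PM.
Dec 11 1995 10:00 PM + 14 h = Dec 12 1995 12:00 PM.
Dec 12 1995 12:00 PM + 14 h = Dec 13 1995 2:00 AM.

Dec 13 1995 2:00 AM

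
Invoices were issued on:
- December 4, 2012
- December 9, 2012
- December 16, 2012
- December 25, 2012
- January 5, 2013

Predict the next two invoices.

January 18, 2013; February 2, 2013

Intervals are 5, 7, 9, 11 days — an arithmetic progression with common difference 2.
Next gap: 13 days. January 5, 2013 + 13 days = January 18, 2013.
Next gap: 15 days. January 18, 2013 + 15 days = February 2, 2013.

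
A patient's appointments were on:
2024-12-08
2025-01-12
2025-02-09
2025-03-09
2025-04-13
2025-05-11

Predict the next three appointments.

These are Sundays at 28- or 35-day spacing (35, 28, 28, 35, 28).
The pattern: 2nd Sunday of the month.
June 2025 — 2nd Sunday is 2025-06-08.
2nd Sunday of July 2025: 2025-07-13.
2nd Sunday of August 2025: 2025-08-10.

2025-06-08, 2025-07-13, 2025-08-10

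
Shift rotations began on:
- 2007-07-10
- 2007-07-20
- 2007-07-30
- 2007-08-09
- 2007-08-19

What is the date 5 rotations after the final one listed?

Every event comes 10 days after the last (10, 10, 10, 10).
2007-08-19 + 10 days = 2007-08-29.
2007-08-29 + 10 days = 2007-09-08.
2007-09-08 + 10 days = 2007-09-18.
2007-09-18 + 10 days = 2007-09-28.
2007-09-28 + 10 days = 2007-10-08.

2007-10-08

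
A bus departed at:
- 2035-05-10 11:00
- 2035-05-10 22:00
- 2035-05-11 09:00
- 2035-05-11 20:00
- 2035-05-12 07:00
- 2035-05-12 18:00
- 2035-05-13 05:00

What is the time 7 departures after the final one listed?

Spacing: 11, 11, 11, 11, 11, 11 h — constant 11 h.
2035-05-13 05:00 + 11 h = 2035-05-13 16:00.
2035-05-13 16:00 + 11 h = 2035-05-14 03:00.
2035-05-14 03:00 + 11 h = 2035-05-14 14:00.
2035-05-14 14:00 + 11 h = 2035-05-15 01:00.
2035-05-15 01:00 + 11 h = 2035-05-15 12:00.
2035-05-15 12:00 + 11 h = 2035-05-15 23:00.
2035-05-15 23:00 + 11 h = 2035-05-16 10:00.

2035-05-16 10:00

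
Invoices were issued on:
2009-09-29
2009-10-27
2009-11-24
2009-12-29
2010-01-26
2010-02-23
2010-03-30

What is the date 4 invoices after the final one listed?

These are Tuesdays with 28, 28, 35, 28, 28, 35-day gaps.
Each is the final Tuesday of its month — 2009-09-29 is past the 28th, so '4th Tuesday' doesn't fit.
Last Tuesday of April 2010: 2010-04-27.
May 2010 ends with Tuesday 2010-05-25.
Last Tuesday of June 2010: 2010-06-29.
Last Tuesday of July 2010: 2010-07-27.

2010-07-27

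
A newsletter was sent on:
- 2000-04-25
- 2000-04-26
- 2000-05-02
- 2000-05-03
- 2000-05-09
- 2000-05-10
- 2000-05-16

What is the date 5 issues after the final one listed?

2000-05-31

Every event lands on a Tuesday or Wednesday (gaps cycle 1, 6, 1, 6, 1, 6).
So the schedule is: every Tuesday and Wednesday.
The following Wednesday is 2000-05-17.
Next Tuesday: 2000-05-23.
The following Wednesday is 2000-05-24.
Next Tuesday: 2000-05-30.
The following Wednesday is 2000-05-31.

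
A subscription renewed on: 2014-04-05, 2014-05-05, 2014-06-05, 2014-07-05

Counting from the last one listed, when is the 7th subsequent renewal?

2015-02-05

Gaps: 30, 31, 30 days — not constant. Every event is on the 5th of the month.
Pattern: the 5th of each month.
August 2014: 2014-08-05.
September 2014: 2014-09-05.
Next: October 2014 → 2014-10-05.
Next: November 2014 → 2014-11-05.
December 2014: 2014-12-05.
January 2015: 2015-01-05.
February 2015: 2015-02-05.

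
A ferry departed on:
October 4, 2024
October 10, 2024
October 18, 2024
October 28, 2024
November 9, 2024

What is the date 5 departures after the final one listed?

February 7, 2025

Intervals are 6, 8, 10, 12 days — an arithmetic progression with common difference 2.
Next gap: 14 days. November 9, 2024 + 14 days = November 23, 2024.
Next gap: 16 days. November 23, 2024 + 16 days = December 9, 2024.
Next gap: 18 days. December 9, 2024 + 18 days = December 27, 2024.
Next gap: 20 days. December 27, 2024 + 20 days = January 16, 2025.
Next gap: 22 days. January 16, 2025 + 22 days = February 7, 2025.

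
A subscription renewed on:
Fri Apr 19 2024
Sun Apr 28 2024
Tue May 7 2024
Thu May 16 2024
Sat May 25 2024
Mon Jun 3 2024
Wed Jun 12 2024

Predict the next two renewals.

Fri Jun 21 2024, Sun Jun 30 2024

Gaps between consecutive events: 9, 9, 9, 9, 9, 9 days — a constant 9-day interval.
Wed Jun 12 2024 + 9 days = Fri Jun 21 2024.
Fri Jun 21 2024 + 9 days = Sun Jun 30 2024.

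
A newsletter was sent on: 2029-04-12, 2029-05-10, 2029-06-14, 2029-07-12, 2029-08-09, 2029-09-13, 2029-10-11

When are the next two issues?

2029-11-08, 2029-12-13

All dates are Thursdays, 28, 35, 28, 28, 35, 28 days apart.
Specifically, the 2nd Thursday of each month.
November 2029 — 2nd Thursday is 2029-11-08.
2nd Thursday of December 2029: 2029-12-13.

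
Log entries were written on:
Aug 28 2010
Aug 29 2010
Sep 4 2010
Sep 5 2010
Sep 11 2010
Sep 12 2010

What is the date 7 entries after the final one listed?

Oct 9 2010

Every event lands on a Saturday or Sunday (gaps cycle 1, 6, 1, 6, 1).
So the schedule is: every Saturday and Sunday.
Next Saturday: Sep 18 2010.
The following Sunday is Sep 19 2010.
Next Saturday: Sep 25 2010.
The following Sunday is Sep 26 2010.
Next Saturday: Oct 2 2010.
Next Sunday: Oct 3 2010.
The following Saturday is Oct 9 2010.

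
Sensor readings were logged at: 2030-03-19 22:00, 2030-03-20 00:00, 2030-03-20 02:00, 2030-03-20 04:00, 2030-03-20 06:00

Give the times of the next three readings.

Gaps: 2, 2, 2, 2 hours — each event is 2 hours after the previous one.
2030-03-20 06:00 + 2 h = 2030-03-20 08:00.
2030-03-20 08:00 + 2 h = 2030-03-20 10:00.
2030-03-20 10:00 + 2 h = 2030-03-20 12:00.

2030-03-20 08:00, 2030-03-20 10:00, 2030-03-20 12:00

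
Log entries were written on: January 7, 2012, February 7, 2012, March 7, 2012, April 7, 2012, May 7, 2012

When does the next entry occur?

June 7, 2012

Each date is the 7th; the gaps (31, 29, 31, 30) track the month lengths.
The rule is the 7th of each month.
June 2012: June 7, 2012.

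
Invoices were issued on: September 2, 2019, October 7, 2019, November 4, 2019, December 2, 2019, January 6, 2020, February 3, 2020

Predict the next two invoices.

These are Mondays at 28- or 35-day spacing (35, 28, 28, 35, 28).
The pattern: 1st Monday of the month.
March 2020 — 1st Monday is March 2, 2020.
April 2020 — 1st Monday is April 6, 2020.

March 2, 2020; April 6, 2020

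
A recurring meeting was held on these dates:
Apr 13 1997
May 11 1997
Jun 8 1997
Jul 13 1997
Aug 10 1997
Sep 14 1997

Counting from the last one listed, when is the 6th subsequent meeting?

Mar 8 1998

All dates are Sundays, 28, 28, 35, 28, 35 days apart.
Specifically, the 2nd Sunday of each month.
October 1997 — 2nd Sunday is Oct 12 1997.
2nd Sunday of November 1997: Nov 9 1997.
December 1997 — 2nd Sunday is Dec 14 1997.
January 1998 — 2nd Sunday is Jan 11 1998.
2nd Sunday of February 1998: Feb 8 1998.
March 1998 — 2nd Sunday is Mar 8 1998.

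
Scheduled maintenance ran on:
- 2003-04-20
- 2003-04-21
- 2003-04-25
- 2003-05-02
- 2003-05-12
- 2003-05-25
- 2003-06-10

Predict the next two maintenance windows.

Intervals are 1, 4, 7, 10, 13, 16 days — an arithmetic progression with common difference 3.
Next gap: 19 days. 2003-06-10 + 19 days = 2003-06-29.
Next gap: 22 days. 2003-06-29 + 22 days = 2003-07-21.

2003-06-29, 2003-07-21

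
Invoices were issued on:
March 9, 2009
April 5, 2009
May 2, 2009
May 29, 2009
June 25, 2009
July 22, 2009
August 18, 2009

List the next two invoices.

September 14, 2009; October 11, 2009

The spacing is 27, 27, 27, 27, 27, 27 days — always 27 days.
August 18, 2009 + 27 days = September 14, 2009.
September 14, 2009 + 27 days = October 11, 2009.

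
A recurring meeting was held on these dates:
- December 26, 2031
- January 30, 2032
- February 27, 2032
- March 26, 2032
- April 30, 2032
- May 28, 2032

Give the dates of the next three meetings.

June 25, 2032; July 30, 2032; August 27, 2032

All Fridays; the gaps (35, 28, 28, 35, 28) vary with month length.
This is the last Friday of each month.
Last Friday of June 2032: June 25, 2032.
Last Friday of July 2032: July 30, 2032.
August 2032 ends with Friday August 27, 2032.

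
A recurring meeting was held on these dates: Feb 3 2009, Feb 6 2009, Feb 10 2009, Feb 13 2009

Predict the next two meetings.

The gap pattern 3, 4, 3 repeats every 2 events.
These are the Tuesdays and Fridays of each week.
Next Tuesday: Feb 17 2009.
Next Friday: Feb 20 2009.

Feb 17 2009, Feb 20 2009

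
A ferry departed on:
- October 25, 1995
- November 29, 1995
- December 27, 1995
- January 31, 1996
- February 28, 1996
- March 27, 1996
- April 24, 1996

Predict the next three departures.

May 29, 1996; June 26, 1996; July 31, 1996

Every date is a Wednesday; gaps 35, 28, 35, 28, 28, 28 days.
Each is the last Wednesday of its month (at least one falls on the 29th or later, ruling out '4th Wednesday').
Last Wednesday of May 1996: May 29, 1996.
Last Wednesday of June 1996: June 26, 1996.
Last Wednesday of July 1996: July 31, 1996.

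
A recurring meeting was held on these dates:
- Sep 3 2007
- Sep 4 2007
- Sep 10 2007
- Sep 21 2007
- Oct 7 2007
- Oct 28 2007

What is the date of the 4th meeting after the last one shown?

Gaps: 1, 6, 11, 16, 21 days — each gap is 5 larger than the previous one.
Next gap: 26 days. Oct 28 2007 + 26 days = Nov 23 2007.
Next gap: 31 days. Nov 23 2007 + 31 days = Dec 24 2007.
Next gap: 36 days. Dec 24 2007 + 36 days = Jan 29 2008.
Next gap: 41 days. Jan 29 2008 + 41 days = Mar 10 2008.

Mar 10 2008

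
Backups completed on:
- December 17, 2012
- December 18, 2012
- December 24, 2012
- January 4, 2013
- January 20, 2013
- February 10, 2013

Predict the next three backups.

Gaps: 1, 6, 11, 16, 21 days — each gap is 5 larger than the previous one.
Next gap: 26 days. February 10, 2013 + 26 days = March 8, 2013.
Next gap: 31 days. March 8, 2013 + 31 days = April 8, 2013.
Next gap: 36 days. April 8, 2013 + 36 days = May 14, 2013.

March 8, 2013; April 8, 2013; May 14, 2013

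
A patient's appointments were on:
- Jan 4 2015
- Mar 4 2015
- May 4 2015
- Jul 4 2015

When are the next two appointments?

Sep 4 2015, Nov 4 2015

The day-of-month is always 4 (59, 61, 61 days between events).
So this recurs on the 4th of every 2 months.
Next: September 2015 → Sep 4 2015.
November 2015: Nov 4 2015.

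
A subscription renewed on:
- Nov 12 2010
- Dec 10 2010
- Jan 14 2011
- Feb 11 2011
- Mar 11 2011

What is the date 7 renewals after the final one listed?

Gaps: 28, 35, 28, 28 days — a mix of 28 and 35. Every date is a Friday.
Each is the 2nd Friday of its month.
2nd Friday of April 2011: Apr 8 2011.
2nd Friday of May 2011: May 13 2011.
2nd Friday of June 2011: Jun 10 2011.
July 2011 — 2nd Friday is Jul 8 2011.
2nd Friday of August 2011: Aug 12 2011.
September 2011 — 2nd Friday is Sep 9 2011.
October 2011 — 2nd Friday is Oct 14 2011.

Oct 14 2011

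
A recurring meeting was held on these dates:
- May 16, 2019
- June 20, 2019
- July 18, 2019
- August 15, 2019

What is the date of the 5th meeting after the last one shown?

January 16, 2020

These are Thursdays at 28- or 35-day spacing (35, 28, 28).
The pattern: 3rd Thursday of the month.
3rd Thursday of September 2019: September 19, 2019.
October 2019 — 3rd Thursday is October 17, 2019.
3rd Thursday of November 2019: November 21, 2019.
3rd Thursday of December 2019: December 19, 2019.
3rd Thursday of January 2020: January 16, 2020.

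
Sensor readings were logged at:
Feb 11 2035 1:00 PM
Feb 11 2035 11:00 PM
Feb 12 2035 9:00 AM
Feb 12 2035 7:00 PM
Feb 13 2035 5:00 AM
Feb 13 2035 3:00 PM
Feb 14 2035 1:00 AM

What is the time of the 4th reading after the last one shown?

Spacing: 10, 10, 10, 10, 10, 10 h — constant 10 h.
Feb 14 2035 1:00 AM + 10 h = Feb 14 2035 11:00 AM.
Feb 14 2035 11:00 AM + 10 h = Feb 14 2035 9:00 PM.
Feb 14 2035 9:00 PM + 10 h = Feb 15 2035 7:00 AM.
Feb 15 2035 7:00 AM + 10 h = Feb 15 2035 5:00 PM.

Feb 15 2035 5:00 PM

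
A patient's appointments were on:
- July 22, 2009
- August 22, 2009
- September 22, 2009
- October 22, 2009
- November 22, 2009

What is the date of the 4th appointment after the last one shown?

March 22, 2010

Gaps: 31, 31, 30, 31 days — not constant. Every event is on the 22nd of the month.
Pattern: the 22nd of each month.
December 2009: December 22, 2009.
Next: January 2010 → January 22, 2010.
February 2010: February 22, 2010.
March 2010: March 22, 2010.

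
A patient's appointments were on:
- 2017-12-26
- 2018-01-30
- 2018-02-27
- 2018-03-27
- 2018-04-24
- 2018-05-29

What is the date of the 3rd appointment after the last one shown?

2018-08-28

Every date is a Tuesday; gaps 35, 28, 28, 28, 35 days.
Each is the last Tuesday of its month (at least one falls on the 29th or later, ruling out '4th Tuesday').
June 2018 ends with Tuesday 2018-06-26.
Last Tuesday of July 2018: 2018-07-31.
Last Tuesday of August 2018: 2018-08-28.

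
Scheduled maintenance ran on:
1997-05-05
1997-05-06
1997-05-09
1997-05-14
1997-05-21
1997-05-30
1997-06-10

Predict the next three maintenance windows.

Gaps: 1, 3, 5, 7, 9, 11 days — each gap is 2 larger than the previous one.
Next gap: 13 days. 1997-06-10 + 13 days = 1997-06-23.
Next gap: 15 days. 1997-06-23 + 15 days = 1997-07-08.
Next gap: 17 days. 1997-07-08 + 17 days = 1997-07-25.

1997-06-23, 1997-07-08, 1997-07-25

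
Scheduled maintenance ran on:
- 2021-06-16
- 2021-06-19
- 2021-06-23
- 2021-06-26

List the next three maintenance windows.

Gaps: 3, 4, 3 days — not constant, but cyclic with period 2.
The events fall on every Wednesday and Saturday.
Next Wednesday: 2021-06-30.
The following Saturday is 2021-07-03.
The following Wednesday is 2021-07-07.

2021-06-30, 2021-07-03, 2021-07-07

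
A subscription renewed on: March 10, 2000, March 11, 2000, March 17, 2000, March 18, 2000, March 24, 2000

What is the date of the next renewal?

Gaps: 1, 6, 1, 6 days — not constant, but cyclic with period 2.
The events fall on every Friday and Saturday.
Next Saturday: March 25, 2000.

March 25, 2000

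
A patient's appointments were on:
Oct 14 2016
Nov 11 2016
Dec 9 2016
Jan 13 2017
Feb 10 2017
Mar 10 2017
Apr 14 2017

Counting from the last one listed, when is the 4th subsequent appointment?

These are Fridays at 28- or 35-day spacing (28, 28, 35, 28, 28, 35).
The pattern: 2nd Friday of the month.
2nd Friday of May 2017: May 12 2017.
June 2017 — 2nd Friday is Jun 9 2017.
2nd Friday of July 2017: Jul 14 2017.
2nd Friday of August 2017: Aug 11 2017.

Aug 11 2017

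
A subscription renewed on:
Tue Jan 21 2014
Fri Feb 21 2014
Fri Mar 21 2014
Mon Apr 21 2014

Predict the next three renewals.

Wed May 21 2014, Sat Jun 21 2014, Mon Jul 21 2014

Each date is the 21st; the gaps (31, 28, 31) track the month lengths.
The rule is the 21st of each month.
Next: May 2014 → Wed May 21 2014.
Next: June 2014 → Sat Jun 21 2014.
July 2014: Mon Jul 21 2014.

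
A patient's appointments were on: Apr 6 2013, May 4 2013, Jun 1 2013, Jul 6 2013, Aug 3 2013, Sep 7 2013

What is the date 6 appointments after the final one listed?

Mar 1 2014

All dates are Saturdays, 28, 28, 35, 28, 35 days apart.
Specifically, the 1st Saturday of each month.
October 2013 — 1st Saturday is Oct 5 2013.
November 2013 — 1st Saturday is Nov 2 2013.
December 2013 — 1st Saturday is Dec 7 2013.
1st Saturday of January 2014: Jan 4 2014.
February 2014 — 1st Saturday is Feb 1 2014.
March 2014 — 1st Saturday is Mar 1 2014.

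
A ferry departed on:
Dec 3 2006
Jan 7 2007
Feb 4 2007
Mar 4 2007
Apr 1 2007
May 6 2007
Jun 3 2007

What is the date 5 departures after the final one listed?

All dates are Sundays, 35, 28, 28, 28, 35, 28 days apart.
Specifically, the 1st Sunday of each month.
1st Sunday of July 2007: Jul 1 2007.
1st Sunday of August 2007: Aug 5 2007.
September 2007 — 1st Sunday is Sep 2 2007.
October 2007 — 1st Sunday is Oct 7 2007.
1st Sunday of November 2007: Nov 4 2007.

Nov 4 2007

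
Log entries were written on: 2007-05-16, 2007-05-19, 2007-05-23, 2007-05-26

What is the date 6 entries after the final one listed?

2007-06-16

Gaps: 3, 4, 3 days — not constant, but cyclic with period 2.
The events fall on every Wednesday and Saturday.
Next Wednesday: 2007-05-30.
The following Saturday is 2007-06-02.
Next Wednesday: 2007-06-06.
The following Saturday is 2007-06-09.
The following Wednesday is 2007-06-13.
Next Saturday: 2007-06-16.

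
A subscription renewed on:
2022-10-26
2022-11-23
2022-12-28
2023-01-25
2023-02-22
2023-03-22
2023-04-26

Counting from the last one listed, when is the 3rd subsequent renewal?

Gaps: 28, 35, 28, 28, 28, 35 days — a mix of 28 and 35. Every date is a Wednesday.
Each is the 4th Wednesday of its month.
May 2023 — 4th Wednesday is 2023-05-24.
4th Wednesday of June 2023: 2023-06-28.
July 2023 — 4th Wednesday is 2023-07-26.

2023-07-26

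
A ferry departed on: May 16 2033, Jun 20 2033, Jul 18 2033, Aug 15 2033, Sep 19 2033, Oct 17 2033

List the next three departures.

Gaps: 35, 28, 28, 35, 28 days — a mix of 28 and 35. Every date is a Monday.
Each is the 3rd Monday of its month.
3rd Monday of November 2033: Nov 21 2033.
3rd Monday of December 2033: Dec 19 2033.
3rd Monday of January 2034: Jan 16 2034.

Nov 21 2033, Dec 19 2033, Jan 16 2034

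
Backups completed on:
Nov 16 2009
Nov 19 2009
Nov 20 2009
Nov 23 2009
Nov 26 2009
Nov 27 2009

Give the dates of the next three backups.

The gap pattern 3, 1, 3, 3, 1 repeats every 3 events.
These are the Mondays, Thursdays and Fridays of each week.
The following Monday is Nov 30 2009.
Next Thursday: Dec 3 2009.
Next Friday: Dec 4 2009.

Nov 30 2009, Dec 3 2009, Dec 4 2009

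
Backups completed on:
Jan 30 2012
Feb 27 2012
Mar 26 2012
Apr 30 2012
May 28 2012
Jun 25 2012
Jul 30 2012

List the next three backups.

All Mondays; the gaps (28, 28, 35, 28, 28, 35) vary with month length.
This is the last Monday of each month.
August 2012 ends with Monday Aug 27 2012.
Last Monday of September 2012: Sep 24 2012.
October 2012 ends with Monday Oct 29 2012.

Aug 27 2012, Sep 24 2012, Oct 29 2012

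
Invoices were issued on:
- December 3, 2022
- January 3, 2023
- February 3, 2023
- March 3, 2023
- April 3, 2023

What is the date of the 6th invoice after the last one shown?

Each date is the 3rd; the gaps (31, 31, 28, 31) track the month lengths.
The rule is the 3rd of each month.
May 2023: May 3, 2023.
June 2023: June 3, 2023.
July 2023: July 3, 2023.
August 2023: August 3, 2023.
Next: September 2023 → September 3, 2023.
October 2023: October 3, 2023.

October 3, 2023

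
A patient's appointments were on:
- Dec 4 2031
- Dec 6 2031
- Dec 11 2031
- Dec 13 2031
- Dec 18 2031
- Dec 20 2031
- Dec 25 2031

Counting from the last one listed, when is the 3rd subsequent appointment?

Jan 3 2032

The gap pattern 2, 5, 2, 5, 2, 5 repeats every 2 events.
These are the Thursdays and Saturdays of each week.
The following Saturday is Dec 27 2031.
The following Thursday is Jan 1 2032.
Next Saturday: Jan 3 2032.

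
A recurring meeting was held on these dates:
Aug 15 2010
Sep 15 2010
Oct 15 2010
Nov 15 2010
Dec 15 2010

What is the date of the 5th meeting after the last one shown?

The day-of-month is always 15 (31, 30, 31, 30 days between events).
So this recurs on the 15th of each month.
January 2011: Jan 15 2011.
February 2011: Feb 15 2011.
Next: March 2011 → Mar 15 2011.
April 2011: Apr 15 2011.
May 2011: May 15 2011.

May 15 2011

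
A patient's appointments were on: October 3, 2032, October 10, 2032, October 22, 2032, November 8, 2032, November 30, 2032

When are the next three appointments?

Intervals are 7, 12, 17, 22 days — an arithmetic progression with common difference 5.
Next gap: 27 days. November 30, 2032 + 27 days = December 27, 2032.
Next gap: 32 days. December 27, 2032 + 32 days = January 28, 2033.
Next gap: 37 days. January 28, 2033 + 37 days = March 6, 2033.

December 27, 2032; January 28, 2033; March 6, 2033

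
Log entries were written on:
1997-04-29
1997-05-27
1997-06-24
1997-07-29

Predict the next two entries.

All Tuesdays; the gaps (28, 28, 35) vary with month length.
This is the last Tuesday of each month.
August 1997 ends with Tuesday 1997-08-26.
September 1997 ends with Tuesday 1997-09-30.

1997-08-26, 1997-09-30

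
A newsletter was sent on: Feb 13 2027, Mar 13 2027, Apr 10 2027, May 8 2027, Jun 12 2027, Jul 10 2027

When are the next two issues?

Aug 14 2027, Sep 11 2027

All dates are Saturdays, 28, 28, 28, 35, 28 days apart.
Specifically, the 2nd Saturday of each month.
August 2027 — 2nd Saturday is Aug 14 2027.
2nd Saturday of September 2027: Sep 11 2027.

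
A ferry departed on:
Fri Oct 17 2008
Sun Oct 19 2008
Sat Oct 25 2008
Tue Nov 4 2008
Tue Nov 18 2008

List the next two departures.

Gaps: 2, 6, 10, 14 days — each gap is 4 larger than the previous one.
Next gap: 18 days. Tue Nov 18 2008 + 18 days = Sat Dec 6 2008.
Next gap: 22 days. Sat Dec 6 2008 + 22 days = Sun Dec 28 2008.

Sat Dec 6 2008, Sun Dec 28 2008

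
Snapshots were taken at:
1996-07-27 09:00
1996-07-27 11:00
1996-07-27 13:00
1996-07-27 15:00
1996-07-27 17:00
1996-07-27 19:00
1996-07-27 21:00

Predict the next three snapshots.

1996-07-27 23:00, 1996-07-28 01:00, 1996-07-28 03:00

Gaps: 2, 2, 2, 2, 2, 2 hours — each event is 2 hours after the previous one.
1996-07-27 21:00 + 2 h = 1996-07-27 23:00.
1996-07-27 23:00 + 2 h = 1996-07-28 01:00.
1996-07-28 01:00 + 2 h = 1996-07-28 03:00.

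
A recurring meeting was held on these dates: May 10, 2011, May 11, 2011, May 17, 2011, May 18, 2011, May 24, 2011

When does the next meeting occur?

May 25, 2011

The gap pattern 1, 6, 1, 6 repeats every 2 events.
These are the Tuesdays and Wednesdays of each week.
Next Wednesday: May 25, 2011.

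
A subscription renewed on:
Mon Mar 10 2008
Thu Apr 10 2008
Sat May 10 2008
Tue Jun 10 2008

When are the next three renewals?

Thu Jul 10 2008, Sun Aug 10 2008, Wed Sep 10 2008

Each date is the 10th; the gaps (31, 30, 31) track the month lengths.
The rule is the 10th of each month.
July 2008: Thu Jul 10 2008.
Next: August 2008 → Sun Aug 10 2008.
Next: September 2008 → Wed Sep 10 2008.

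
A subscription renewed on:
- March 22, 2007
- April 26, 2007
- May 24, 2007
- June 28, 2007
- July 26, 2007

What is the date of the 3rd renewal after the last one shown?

Gaps: 35, 28, 35, 28 days — a mix of 28 and 35. Every date is a Thursday.
Each is the 4th Thursday of its month.
4th Thursday of August 2007: August 23, 2007.
4th Thursday of September 2007: September 27, 2007.
October 2007 — 4th Thursday is October 25, 2007.

October 25, 2007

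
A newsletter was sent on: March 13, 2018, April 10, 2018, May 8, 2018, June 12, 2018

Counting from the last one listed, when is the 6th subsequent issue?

December 11, 2018

Gaps: 28, 28, 35 days — a mix of 28 and 35. Every date is a Tuesday.
Each is the 2nd Tuesday of its month.
2nd Tuesday of July 2018: July 10, 2018.
August 2018 — 2nd Tuesday is August 14, 2018.
2nd Tuesday of September 2018: September 11, 2018.
2nd Tuesday of October 2018: October 9, 2018.
2nd Tuesday of November 2018: November 13, 2018.
December 2018 — 2nd Tuesday is December 11, 2018.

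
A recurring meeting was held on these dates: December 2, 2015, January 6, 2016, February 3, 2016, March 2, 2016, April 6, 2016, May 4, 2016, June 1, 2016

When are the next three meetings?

All dates are Wednesdays, 35, 28, 28, 35, 28, 28 days apart.
Specifically, the 1st Wednesday of each month.
1st Wednesday of July 2016: July 6, 2016.
August 2016 — 1st Wednesday is August 3, 2016.
September 2016 — 1st Wednesday is September 7, 2016.

July 6, 2016; August 3, 2016; September 7, 2016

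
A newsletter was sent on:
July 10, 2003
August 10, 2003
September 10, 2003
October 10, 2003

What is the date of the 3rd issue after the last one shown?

Gaps: 31, 31, 30 days — not constant. Every event is on the 10th of the month.
Pattern: the 10th of each month.
November 2003: November 10, 2003.
December 2003: December 10, 2003.
Next: January 2004 → January 10, 2004.

January 10, 2004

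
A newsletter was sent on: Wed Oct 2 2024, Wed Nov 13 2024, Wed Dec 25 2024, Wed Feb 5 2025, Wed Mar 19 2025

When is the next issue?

Every event comes 42 days after the last (42, 42, 42, 42).
Wed Mar 19 2025 + 42 days = Wed Apr 30 2025.

Wed Apr 30 2025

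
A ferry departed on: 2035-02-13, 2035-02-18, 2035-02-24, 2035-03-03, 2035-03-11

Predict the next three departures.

2035-03-20, 2035-03-30, 2035-04-10

Gaps: 5, 6, 7, 8 days — each gap is 1 larger than the previous one.
Next gap: 9 days. 2035-03-11 + 9 days = 2035-03-20.
Next gap: 10 days. 2035-03-20 + 10 days = 2035-03-30.
Next gap: 11 days. 2035-03-30 + 11 days = 2035-04-10.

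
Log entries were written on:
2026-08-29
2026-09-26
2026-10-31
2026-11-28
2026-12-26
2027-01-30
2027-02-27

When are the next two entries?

2027-03-27, 2027-04-24

These are Saturdays with 28, 35, 28, 28, 35, 28-day gaps.
Each is the final Saturday of its month — 2026-08-29 is past the 28th, so '4th Saturday' doesn't fit.
Last Saturday of March 2027: 2027-03-27.
Last Saturday of April 2027: 2027-04-24.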